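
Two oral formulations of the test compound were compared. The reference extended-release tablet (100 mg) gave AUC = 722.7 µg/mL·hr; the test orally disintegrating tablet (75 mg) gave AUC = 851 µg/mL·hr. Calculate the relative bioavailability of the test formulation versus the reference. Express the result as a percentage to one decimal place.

F_rel = (AUC_test/D_test) / (AUC_ref/D_ref)
      = (851/75) / (722.7/100)
      = 11.3467 / 7.227 = 1.5700 = 157.00%

F_rel = 157.0%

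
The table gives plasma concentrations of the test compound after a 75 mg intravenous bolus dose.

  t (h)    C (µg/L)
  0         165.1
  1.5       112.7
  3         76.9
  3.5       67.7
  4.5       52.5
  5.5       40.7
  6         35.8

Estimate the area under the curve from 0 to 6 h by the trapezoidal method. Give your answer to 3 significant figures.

AUC = 513 µg/L·h

Trapezoidal AUC_0→6:
  [0→1.5]: (165.1+112.7)/2 × 1.5 = 208.35
  [1.5→3]: (112.7+76.9)/2 × 1.5 = 142.2
  [3→3.5]: (76.9+67.7)/2 × 0.5 = 36.15
  [3.5→4.5]: (67.7+52.5)/2 × 1 = 60.1
  [4.5→5.5]: (52.5+40.7)/2 × 1 = 46.6
  [5.5→6]: (40.7+35.8)/2 × 0.5 = 19.125
  Sum = 512.525 µg/L·h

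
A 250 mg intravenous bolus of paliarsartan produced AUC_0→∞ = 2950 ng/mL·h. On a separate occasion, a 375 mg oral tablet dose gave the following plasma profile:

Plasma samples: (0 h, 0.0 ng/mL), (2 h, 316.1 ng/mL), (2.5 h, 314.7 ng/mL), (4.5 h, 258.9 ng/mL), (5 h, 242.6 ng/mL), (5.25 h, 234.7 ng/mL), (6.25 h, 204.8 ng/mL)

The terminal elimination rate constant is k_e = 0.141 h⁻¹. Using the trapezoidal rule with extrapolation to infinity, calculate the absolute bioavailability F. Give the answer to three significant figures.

F = 0.656

Trapezoidal AUC_0→6.25 (oral tablet):
  [0→2]: (0.0+316.1)/2 × 2 = 316.1
  [2→2.5]: (316.1+314.7)/2 × 0.5 = 157.7
  [2.5→4.5]: (314.7+258.9)/2 × 2 = 573.6
  [4.5→5]: (258.9+242.6)/2 × 0.5 = 125.375
  [5→5.25]: (242.6+234.7)/2 × 0.25 = 59.6625
  [5.25→6.25]: (234.7+204.8)/2 × 1 = 219.75
  Sum = 1452.1875 ng/mL·h
Tail: C_last/k_e = 204.8/0.141 = 1452.482
AUC_0→∞ (oral tablet) = 1452.1875 + 1452.482 = 2904.6695 ng/mL·h
F = (AUC_ev/D_ev)/(AUC_iv/D_iv) = (2904.6695/375)/(2950/250) = 7.74579/11.8 = 0.6564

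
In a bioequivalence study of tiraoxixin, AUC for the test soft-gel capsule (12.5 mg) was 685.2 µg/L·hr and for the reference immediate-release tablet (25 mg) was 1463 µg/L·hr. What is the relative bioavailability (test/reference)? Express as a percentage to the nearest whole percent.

F_rel = (AUC_test/D_test) / (AUC_ref/D_ref)
      = (685.2/12.5) / (1463/25)
      = 54.816 / 58.52 = 0.9367 = 93.67%

F_rel = 94%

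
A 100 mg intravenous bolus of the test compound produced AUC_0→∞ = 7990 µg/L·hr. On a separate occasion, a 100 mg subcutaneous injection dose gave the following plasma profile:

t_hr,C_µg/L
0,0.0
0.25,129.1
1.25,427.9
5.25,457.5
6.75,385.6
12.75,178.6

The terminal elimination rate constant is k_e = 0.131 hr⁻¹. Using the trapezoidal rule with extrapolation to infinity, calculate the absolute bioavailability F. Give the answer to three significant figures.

F = 0.720

Trapezoidal AUC_0→12.75 (subcutaneous injection):
  [0→0.25]: (0.0+129.1)/2 × 0.25 = 16.1375
  [0.25→1.25]: (129.1+427.9)/2 × 1 = 278.5
  [1.25→5.25]: (427.9+457.5)/2 × 4 = 1770.8
  [5.25→6.75]: (457.5+385.6)/2 × 1.5 = 632.325
  [6.75→12.75]: (385.6+178.6)/2 × 6 = 1692.6
  Sum = 4390.3625 µg/L·hr
Tail: C_last/k_e = 178.6/0.131 = 1363.359
AUC_0→∞ (subcutaneous injection) = 4390.3625 + 1363.359 = 5753.7215 µg/L·hr
F = (AUC_ev/D_ev)/(AUC_iv/D_iv) = (5753.7215/100)/(7990/100) = 57.537215/79.9 = 0.7201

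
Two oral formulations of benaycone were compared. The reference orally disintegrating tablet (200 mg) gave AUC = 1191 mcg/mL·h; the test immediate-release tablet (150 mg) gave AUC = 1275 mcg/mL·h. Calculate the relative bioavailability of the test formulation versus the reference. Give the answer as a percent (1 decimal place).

F_rel = (AUC_test/D_test) / (AUC_ref/D_ref)
      = (1275/150) / (1191/200)
      = 8.5 / 5.955 = 1.4274 = 142.74%

F_rel = 142.7%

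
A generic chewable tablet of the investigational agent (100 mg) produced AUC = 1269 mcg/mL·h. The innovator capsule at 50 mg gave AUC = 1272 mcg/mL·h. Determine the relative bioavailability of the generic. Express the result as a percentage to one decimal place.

F_rel = (AUC_test/D_test) / (AUC_ref/D_ref)
      = (1269/100) / (1272/50)
      = 12.69 / 25.44 = 0.4988 = 49.88%

F_rel = 49.9%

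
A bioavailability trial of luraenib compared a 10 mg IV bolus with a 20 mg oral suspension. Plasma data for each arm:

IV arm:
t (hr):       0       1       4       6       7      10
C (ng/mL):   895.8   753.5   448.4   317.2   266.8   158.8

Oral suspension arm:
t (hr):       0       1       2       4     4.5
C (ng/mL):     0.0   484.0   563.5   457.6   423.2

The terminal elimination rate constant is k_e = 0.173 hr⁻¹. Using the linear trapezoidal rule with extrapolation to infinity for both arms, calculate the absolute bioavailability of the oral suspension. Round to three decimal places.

Trapezoidal AUC_0→10 (IV):
  [0→1]: (895.8+753.5)/2 × 1 = 824.65
  [1→4]: (753.5+448.4)/2 × 3 = 1802.85
  [4→6]: (448.4+317.2)/2 × 2 = 765.6
  [6→7]: (317.2+266.8)/2 × 1 = 292.0
  [7→10]: (266.8+158.8)/2 × 3 = 638.4
  Sum = 4323.5 ng/mL·hr
IV tail: 158.8/0.173 = 917.919; AUC_iv,0→∞ = 4323.5 + 917.919 = 5241.419 ng/mL·hr
Trapezoidal AUC_0→4.5 (oral suspension):
  [0→1]: (0.0+484.0)/2 × 1 = 242.0
  [1→2]: (484.0+563.5)/2 × 1 = 523.75
  [2→4]: (563.5+457.6)/2 × 2 = 1021.1
  [4→4.5]: (457.6+423.2)/2 × 0.5 = 220.2
  Sum = 2007.05 ng/mL·hr
oral suspension tail: 423.2/0.173 = 2446.243; AUC_ev,0→∞ = 2007.05 + 2446.243 = 4453.293 ng/mL·hr
F = (AUC_ev/D_ev)/(AUC_iv/D_iv) = (4453.293/20)/(5241.419/10) = 222.66465/524.1419 = 0.4248

F = 0.425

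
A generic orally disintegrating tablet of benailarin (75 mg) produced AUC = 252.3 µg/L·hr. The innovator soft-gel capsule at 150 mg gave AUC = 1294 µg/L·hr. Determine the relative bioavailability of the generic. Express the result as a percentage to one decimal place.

F_rel = (AUC_test/D_test) / (AUC_ref/D_ref)
      = (252.3/75) / (1294/150)
      = 3.364 / 8.62667 = 0.3900 = 39.00%

F_rel = 39.0%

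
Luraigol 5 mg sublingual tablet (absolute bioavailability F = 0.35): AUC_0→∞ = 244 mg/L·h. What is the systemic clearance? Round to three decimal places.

CL = 0.007 L/h

CL = F × Dose / AUC_0→∞
   = 0.35 × 5 / 244 = 0.00717213 L/h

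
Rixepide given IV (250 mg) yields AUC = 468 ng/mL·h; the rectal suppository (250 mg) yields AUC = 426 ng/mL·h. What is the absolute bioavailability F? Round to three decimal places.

F = 0.910

F = (AUC_ev / D_ev) / (AUC_iv / D_iv)
  = (426/250) / (468/250)
  = 1.704 / 1.872 = 0.9103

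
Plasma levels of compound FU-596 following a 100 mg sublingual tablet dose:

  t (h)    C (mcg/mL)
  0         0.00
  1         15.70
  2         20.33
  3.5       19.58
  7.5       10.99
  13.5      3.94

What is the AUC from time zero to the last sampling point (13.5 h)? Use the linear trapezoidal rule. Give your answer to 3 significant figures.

AUC = 162 mcg/mL·h

Trapezoidal AUC_0→13.5:
  [0→1]: (0.00+15.70)/2 × 1 = 7.85
  [1→2]: (15.70+20.33)/2 × 1 = 18.015
  [2→3.5]: (20.33+19.58)/2 × 1.5 = 29.9325
  [3.5→7.5]: (19.58+10.99)/2 × 4 = 61.14
  [7.5→13.5]: (10.99+3.94)/2 × 6 = 44.79
  Sum = 161.7275 mcg/mL·h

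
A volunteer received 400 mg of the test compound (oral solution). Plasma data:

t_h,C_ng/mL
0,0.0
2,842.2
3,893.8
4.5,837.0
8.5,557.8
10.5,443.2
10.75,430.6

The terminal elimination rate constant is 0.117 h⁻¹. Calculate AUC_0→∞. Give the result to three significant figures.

AUC = 10600 ng/mL·h

Trapezoidal AUC_0→10.75:
  [0→2]: (0.0+842.2)/2 × 2 = 842.2
  [2→3]: (842.2+893.8)/2 × 1 = 868.0
  [3→4.5]: (893.8+837.0)/2 × 1.5 = 1298.1
  [4.5→8.5]: (837.0+557.8)/2 × 4 = 2789.6
  [8.5→10.5]: (557.8+443.2)/2 × 2 = 1001.0
  [10.5→10.75]: (443.2+430.6)/2 × 0.25 = 109.225
  Sum = 6908.125 ng/mL·h
Extrapolated tail: C_last / k_e = 430.6 / 0.117 = 3680.342
AUC_0→∞ = 6908.125 + 3680.342 = 10588.467 ng/mL·h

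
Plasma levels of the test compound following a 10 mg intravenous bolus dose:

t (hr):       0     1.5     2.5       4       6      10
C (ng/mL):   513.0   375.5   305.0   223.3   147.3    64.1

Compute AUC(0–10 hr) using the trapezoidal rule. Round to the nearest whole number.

Trapezoidal AUC_0→10:
  [0→1.5]: (513.0+375.5)/2 × 1.5 = 666.375
  [1.5→2.5]: (375.5+305.0)/2 × 1 = 340.25
  [2.5→4]: (305.0+223.3)/2 × 1.5 = 396.225
  [4→6]: (223.3+147.3)/2 × 2 = 370.6
  [6→10]: (147.3+64.1)/2 × 4 = 422.8
  Sum = 2196.25 ng/mL·hr

AUC = 2196 ng/mL·hr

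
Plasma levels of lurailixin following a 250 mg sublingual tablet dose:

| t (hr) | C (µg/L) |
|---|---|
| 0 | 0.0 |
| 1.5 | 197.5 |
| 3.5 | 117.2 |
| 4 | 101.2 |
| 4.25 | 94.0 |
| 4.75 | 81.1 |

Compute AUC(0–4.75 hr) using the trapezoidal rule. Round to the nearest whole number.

AUC = 586 µg/L·hr

Trapezoidal AUC_0→4.75:
  [0→1.5]: (0.0+197.5)/2 × 1.5 = 148.125
  [1.5→3.5]: (197.5+117.2)/2 × 2 = 314.7
  [3.5→4]: (117.2+101.2)/2 × 0.5 = 54.6
  [4→4.25]: (101.2+94.0)/2 × 0.25 = 24.4
  [4.25→4.75]: (94.0+81.1)/2 × 0.5 = 43.775
  Sum = 585.6 µg/L·hr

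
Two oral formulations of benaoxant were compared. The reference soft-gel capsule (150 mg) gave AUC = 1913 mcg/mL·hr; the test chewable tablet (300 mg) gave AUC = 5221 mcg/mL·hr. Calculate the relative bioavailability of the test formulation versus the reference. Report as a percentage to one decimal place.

F_rel = (AUC_test/D_test) / (AUC_ref/D_ref)
      = (5221/300) / (1913/150)
      = 17.4033 / 12.7533 = 1.3646 = 136.46%

F_rel = 136.5%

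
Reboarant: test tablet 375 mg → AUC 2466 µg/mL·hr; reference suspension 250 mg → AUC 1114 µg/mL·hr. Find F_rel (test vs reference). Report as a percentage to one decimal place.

F_rel = 147.6%

F_rel = (AUC_test/D_test) / (AUC_ref/D_ref)
      = (2466/375) / (1114/250)
      = 6.576 / 4.456 = 1.4758 = 147.58%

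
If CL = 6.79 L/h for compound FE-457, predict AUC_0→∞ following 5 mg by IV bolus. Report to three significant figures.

AUC_0→∞ = Dose_iv / CL
        = 5 / 6.79 = 0.736377 mg/L·h

AUC = 0.736 mg/L·h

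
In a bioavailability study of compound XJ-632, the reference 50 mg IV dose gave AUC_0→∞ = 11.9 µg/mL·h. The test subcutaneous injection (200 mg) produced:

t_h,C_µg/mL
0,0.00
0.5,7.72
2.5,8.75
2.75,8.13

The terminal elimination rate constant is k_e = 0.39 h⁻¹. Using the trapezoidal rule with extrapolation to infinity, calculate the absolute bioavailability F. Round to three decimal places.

F = 0.869

Trapezoidal AUC_0→2.75 (subcutaneous injection):
  [0→0.5]: (0.00+7.72)/2 × 0.5 = 1.93
  [0.5→2.5]: (7.72+8.75)/2 × 2 = 16.47
  [2.5→2.75]: (8.75+8.13)/2 × 0.25 = 2.11
  Sum = 20.51 µg/mL·h
Tail: C_last/k_e = 8.13/0.39 = 20.846
AUC_0→∞ (subcutaneous injection) = 20.51 + 20.846 = 41.356 µg/mL·h
F = (AUC_ev/D_ev)/(AUC_iv/D_iv) = (41.356/200)/(11.9/50) = 0.20678/0.238 = 0.8688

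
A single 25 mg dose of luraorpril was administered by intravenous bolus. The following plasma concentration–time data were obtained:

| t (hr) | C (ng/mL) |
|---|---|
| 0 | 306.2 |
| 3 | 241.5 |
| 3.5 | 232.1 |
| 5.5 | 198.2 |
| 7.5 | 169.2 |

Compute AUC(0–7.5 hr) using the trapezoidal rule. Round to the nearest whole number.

Trapezoidal AUC_0→7.5:
  [0→3]: (306.2+241.5)/2 × 3 = 821.55
  [3→3.5]: (241.5+232.1)/2 × 0.5 = 118.4
  [3.5→5.5]: (232.1+198.2)/2 × 2 = 430.3
  [5.5→7.5]: (198.2+169.2)/2 × 2 = 367.4
  Sum = 1737.65 ng/mL·hr

AUC = 1738 ng/mL·hr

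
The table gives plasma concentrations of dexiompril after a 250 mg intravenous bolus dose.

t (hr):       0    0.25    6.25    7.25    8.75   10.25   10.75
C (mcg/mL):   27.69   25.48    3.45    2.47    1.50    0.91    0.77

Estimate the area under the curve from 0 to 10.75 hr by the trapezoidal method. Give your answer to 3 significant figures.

AUC = 102 mcg/mL·hr

Trapezoidal AUC_0→10.75:
  [0→0.25]: (27.69+25.48)/2 × 0.25 = 6.64625
  [0.25→6.25]: (25.48+3.45)/2 × 6 = 86.79
  [6.25→7.25]: (3.45+2.47)/2 × 1 = 2.96
  [7.25→8.75]: (2.47+1.50)/2 × 1.5 = 2.9775
  [8.75→10.25]: (1.50+0.91)/2 × 1.5 = 1.8075
  [10.25→10.75]: (0.91+0.77)/2 × 0.5 = 0.42
  Sum = 101.60125 mcg/mL·hr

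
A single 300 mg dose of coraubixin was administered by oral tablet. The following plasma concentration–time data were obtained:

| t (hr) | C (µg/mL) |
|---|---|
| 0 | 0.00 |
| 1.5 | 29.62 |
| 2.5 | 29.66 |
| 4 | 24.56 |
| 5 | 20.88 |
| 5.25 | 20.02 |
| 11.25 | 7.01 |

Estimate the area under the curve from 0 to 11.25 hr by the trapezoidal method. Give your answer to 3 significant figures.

AUC = 201 µg/mL·hr

Trapezoidal AUC_0→11.25:
  [0→1.5]: (0.00+29.62)/2 × 1.5 = 22.215
  [1.5→2.5]: (29.62+29.66)/2 × 1 = 29.64
  [2.5→4]: (29.66+24.56)/2 × 1.5 = 40.665
  [4→5]: (24.56+20.88)/2 × 1 = 22.72
  [5→5.25]: (20.88+20.02)/2 × 0.25 = 5.1125
  [5.25→11.25]: (20.02+7.01)/2 × 6 = 81.09
  Sum = 201.4425 µg/mL·hr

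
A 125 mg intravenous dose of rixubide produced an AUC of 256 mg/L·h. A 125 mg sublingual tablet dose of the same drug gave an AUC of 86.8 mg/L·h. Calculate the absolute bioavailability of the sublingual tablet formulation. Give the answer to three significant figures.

F = 0.339

F = (AUC_ev / D_ev) / (AUC_iv / D_iv)
  = (86.8/125) / (256/125)
  = 0.6944 / 2.048 = 0.3391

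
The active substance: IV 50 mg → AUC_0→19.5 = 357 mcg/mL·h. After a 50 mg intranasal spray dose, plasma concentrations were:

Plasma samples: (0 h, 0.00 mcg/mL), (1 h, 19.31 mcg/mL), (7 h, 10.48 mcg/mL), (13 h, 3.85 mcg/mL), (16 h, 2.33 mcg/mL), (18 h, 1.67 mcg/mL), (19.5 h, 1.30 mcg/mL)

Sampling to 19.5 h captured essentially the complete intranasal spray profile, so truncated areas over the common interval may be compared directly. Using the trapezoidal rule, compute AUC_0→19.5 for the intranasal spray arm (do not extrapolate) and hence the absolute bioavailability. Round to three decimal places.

Trapezoidal AUC_0→19.5 (intranasal spray):
  [0→1]: (0.00+19.31)/2 × 1 = 9.655
  [1→7]: (19.31+10.48)/2 × 6 = 89.37
  [7→13]: (10.48+3.85)/2 × 6 = 42.99
  [13→16]: (3.85+2.33)/2 × 3 = 9.27
  [16→18]: (2.33+1.67)/2 × 2 = 4.0
  [18→19.5]: (1.67+1.30)/2 × 1.5 = 2.2275
  Sum = 157.5125 mcg/mL·h
F = (AUC_ev/D_ev)/(AUC_iv/D_iv) = (157.5125/50)/(357/50) = 3.15025/7.14 = 0.4412

F = 0.441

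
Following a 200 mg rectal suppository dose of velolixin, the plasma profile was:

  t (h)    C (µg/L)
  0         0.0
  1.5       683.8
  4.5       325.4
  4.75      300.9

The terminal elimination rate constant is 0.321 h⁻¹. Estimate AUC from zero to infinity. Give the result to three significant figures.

Trapezoidal AUC_0→4.75:
  [0→1.5]: (0.0+683.8)/2 × 1.5 = 512.85
  [1.5→4.5]: (683.8+325.4)/2 × 3 = 1513.8
  [4.5→4.75]: (325.4+300.9)/2 × 0.25 = 78.2875
  Sum = 2104.9375 µg/L·h
Extrapolated tail: C_last / k_e = 300.9 / 0.321 = 937.383
AUC_0→∞ = 2104.9375 + 937.383 = 3042.3205 µg/L·h

AUC = 3040 µg/L·h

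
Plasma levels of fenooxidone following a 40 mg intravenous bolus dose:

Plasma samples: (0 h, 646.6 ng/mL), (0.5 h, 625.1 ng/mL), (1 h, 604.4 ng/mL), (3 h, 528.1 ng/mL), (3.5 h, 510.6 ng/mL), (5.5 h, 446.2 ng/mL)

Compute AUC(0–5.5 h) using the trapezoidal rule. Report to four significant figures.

Trapezoidal AUC_0→5.5:
  [0→0.5]: (646.6+625.1)/2 × 0.5 = 317.925
  [0.5→1]: (625.1+604.4)/2 × 0.5 = 307.375
  [1→3]: (604.4+528.1)/2 × 2 = 1132.5
  [3→3.5]: (528.1+510.6)/2 × 0.5 = 259.675
  [3.5→5.5]: (510.6+446.2)/2 × 2 = 956.8
  Sum = 2974.275 ng/mL·h

AUC = 2974 ng/mL·h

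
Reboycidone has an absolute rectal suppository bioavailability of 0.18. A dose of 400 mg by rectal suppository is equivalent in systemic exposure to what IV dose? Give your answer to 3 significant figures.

D_iv = 72.0 mg

Systemic exposure from an extravascular dose = F × D_ev, so the equivalent IV dose is F × D_ev.
D_iv = F × D_ev = 0.18 × 400 = 72 mg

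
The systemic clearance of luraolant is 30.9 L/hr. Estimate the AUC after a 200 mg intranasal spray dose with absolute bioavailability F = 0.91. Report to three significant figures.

AUC = 5.89 mg/L·hr

AUC_0→∞ = F × Dose / CL
        = 0.91 × 200 / 30.9 = 5.88997 mg/L·hr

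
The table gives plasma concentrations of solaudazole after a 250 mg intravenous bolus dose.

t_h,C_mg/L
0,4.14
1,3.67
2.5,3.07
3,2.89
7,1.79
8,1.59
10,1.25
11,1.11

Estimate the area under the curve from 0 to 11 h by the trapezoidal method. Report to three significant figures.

Trapezoidal AUC_0→11:
  [0→1]: (4.14+3.67)/2 × 1 = 3.905
  [1→2.5]: (3.67+3.07)/2 × 1.5 = 5.055
  [2.5→3]: (3.07+2.89)/2 × 0.5 = 1.49
  [3→7]: (2.89+1.79)/2 × 4 = 9.36
  [7→8]: (1.79+1.59)/2 × 1 = 1.69
  [8→10]: (1.59+1.25)/2 × 2 = 2.84
  [10→11]: (1.25+1.11)/2 × 1 = 1.18
  Sum = 25.52 mg/L·h

AUC = 25.5 mg/L·h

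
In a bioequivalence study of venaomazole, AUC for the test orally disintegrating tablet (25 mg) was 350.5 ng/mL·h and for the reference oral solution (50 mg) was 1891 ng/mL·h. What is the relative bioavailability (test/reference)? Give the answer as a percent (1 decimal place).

F_rel = 37.1%

F_rel = (AUC_test/D_test) / (AUC_ref/D_ref)
      = (350.5/25) / (1891/50)
      = 14.02 / 37.82 = 0.3707 = 37.07%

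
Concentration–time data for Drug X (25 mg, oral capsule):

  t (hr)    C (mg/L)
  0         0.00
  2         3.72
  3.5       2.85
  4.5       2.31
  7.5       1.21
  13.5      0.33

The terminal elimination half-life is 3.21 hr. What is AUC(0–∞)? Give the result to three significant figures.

Trapezoidal AUC_0→13.5:
  [0→2]: (0.00+3.72)/2 × 2 = 3.72
  [2→3.5]: (3.72+2.85)/2 × 1.5 = 4.9275
  [3.5→4.5]: (2.85+2.31)/2 × 1 = 2.58
  [4.5→7.5]: (2.31+1.21)/2 × 3 = 5.28
  [7.5→13.5]: (1.21+0.33)/2 × 6 = 4.62
  Sum = 21.1275 mg/L·hr
k_e = ln2 / t½ = 0.693147 / 3.21 = 0.2159 hr^-1
Extrapolated tail: C_last / k_e = 0.33 / 0.2159 = 1.528
AUC_0→∞ = 21.1275 + 1.528 = 22.6555 mg/L·hr

AUC = 22.7 mg/L·hr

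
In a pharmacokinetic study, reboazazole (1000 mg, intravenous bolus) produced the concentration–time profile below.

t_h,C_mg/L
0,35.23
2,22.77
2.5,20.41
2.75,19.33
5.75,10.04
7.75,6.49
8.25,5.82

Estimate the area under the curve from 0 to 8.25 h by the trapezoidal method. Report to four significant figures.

Trapezoidal AUC_0→8.25:
  [0→2]: (35.23+22.77)/2 × 2 = 58.0
  [2→2.5]: (22.77+20.41)/2 × 0.5 = 10.795
  [2.5→2.75]: (20.41+19.33)/2 × 0.25 = 4.9675
  [2.75→5.75]: (19.33+10.04)/2 × 3 = 44.055
  [5.75→7.75]: (10.04+6.49)/2 × 2 = 16.53
  [7.75→8.25]: (6.49+5.82)/2 × 0.5 = 3.0775
  Sum = 137.425 mg/L·h

AUC = 137.4 mg/L·h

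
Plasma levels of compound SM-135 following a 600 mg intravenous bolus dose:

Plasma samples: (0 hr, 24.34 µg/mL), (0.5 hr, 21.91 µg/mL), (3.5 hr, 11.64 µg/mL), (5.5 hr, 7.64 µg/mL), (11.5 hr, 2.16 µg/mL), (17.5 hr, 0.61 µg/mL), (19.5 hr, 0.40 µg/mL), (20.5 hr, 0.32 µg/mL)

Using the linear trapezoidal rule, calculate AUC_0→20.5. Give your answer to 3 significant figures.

Trapezoidal AUC_0→20.5:
  [0→0.5]: (24.34+21.91)/2 × 0.5 = 11.5625
  [0.5→3.5]: (21.91+11.64)/2 × 3 = 50.325
  [3.5→5.5]: (11.64+7.64)/2 × 2 = 19.28
  [5.5→11.5]: (7.64+2.16)/2 × 6 = 29.4
  [11.5→17.5]: (2.16+0.61)/2 × 6 = 8.31
  [17.5→19.5]: (0.61+0.40)/2 × 2 = 1.01
  [19.5→20.5]: (0.40+0.32)/2 × 1 = 0.36
  Sum = 120.2475 µg/mL·hr

AUC = 120 µg/mL·hr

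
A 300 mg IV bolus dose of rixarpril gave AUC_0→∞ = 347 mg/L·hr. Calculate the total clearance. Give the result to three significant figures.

CL = 0.865 L/hr

CL = Dose_iv / AUC_0→∞
   = 300 / 347 = 0.864553 L/hr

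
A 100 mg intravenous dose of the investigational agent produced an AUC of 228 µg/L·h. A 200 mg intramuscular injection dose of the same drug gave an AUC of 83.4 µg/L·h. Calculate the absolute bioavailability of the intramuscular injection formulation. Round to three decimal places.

F = 0.183

F = (AUC_ev / D_ev) / (AUC_iv / D_iv)
  = (83.4/200) / (228/100)
  = 0.417 / 2.28 = 0.1829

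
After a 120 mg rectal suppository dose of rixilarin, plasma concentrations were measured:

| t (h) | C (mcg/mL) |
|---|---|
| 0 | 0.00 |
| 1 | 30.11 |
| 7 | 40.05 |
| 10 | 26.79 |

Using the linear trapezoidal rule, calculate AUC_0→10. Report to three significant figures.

AUC = 326 mcg/mL·h

Trapezoidal AUC_0→10:
  [0→1]: (0.00+30.11)/2 × 1 = 15.055
  [1→7]: (30.11+40.05)/2 × 6 = 210.48
  [7→10]: (40.05+26.79)/2 × 3 = 100.26
  Sum = 325.795 mcg/mL·h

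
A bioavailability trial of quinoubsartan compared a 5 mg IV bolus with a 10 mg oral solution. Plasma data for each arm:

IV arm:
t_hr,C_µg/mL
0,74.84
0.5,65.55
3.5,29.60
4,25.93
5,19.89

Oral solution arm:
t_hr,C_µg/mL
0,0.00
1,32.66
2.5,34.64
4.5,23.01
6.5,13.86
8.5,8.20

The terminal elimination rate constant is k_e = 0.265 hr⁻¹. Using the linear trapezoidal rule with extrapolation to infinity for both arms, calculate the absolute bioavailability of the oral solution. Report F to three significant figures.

F = 0.370

Trapezoidal AUC_0→5 (IV):
  [0→0.5]: (74.84+65.55)/2 × 0.5 = 35.0975
  [0.5→3.5]: (65.55+29.60)/2 × 3 = 142.725
  [3.5→4]: (29.60+25.93)/2 × 0.5 = 13.8825
  [4→5]: (25.93+19.89)/2 × 1 = 22.91
  Sum = 214.615 µg/mL·hr
IV tail: 19.89/0.265 = 75.057; AUC_iv,0→∞ = 214.615 + 75.057 = 289.672 µg/mL·hr
Trapezoidal AUC_0→8.5 (oral solution):
  [0→1]: (0.00+32.66)/2 × 1 = 16.33
  [1→2.5]: (32.66+34.64)/2 × 1.5 = 50.475
  [2.5→4.5]: (34.64+23.01)/2 × 2 = 57.65
  [4.5→6.5]: (23.01+13.86)/2 × 2 = 36.87
  [6.5→8.5]: (13.86+8.20)/2 × 2 = 22.06
  Sum = 183.385 µg/mL·hr
oral solution tail: 8.20/0.265 = 30.943; AUC_ev,0→∞ = 183.385 + 30.943 = 214.328 µg/mL·hr
F = (AUC_ev/D_ev)/(AUC_iv/D_iv) = (214.328/10)/(289.672/5) = 21.4328/57.9344 = 0.3699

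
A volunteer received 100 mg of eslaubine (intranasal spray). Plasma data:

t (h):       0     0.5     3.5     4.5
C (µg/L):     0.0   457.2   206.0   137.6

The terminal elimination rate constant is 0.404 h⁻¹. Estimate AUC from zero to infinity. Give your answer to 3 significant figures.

AUC = 1620 µg/L·h

Trapezoidal AUC_0→4.5:
  [0→0.5]: (0.0+457.2)/2 × 0.5 = 114.3
  [0.5→3.5]: (457.2+206.0)/2 × 3 = 994.8
  [3.5→4.5]: (206.0+137.6)/2 × 1 = 171.8
  Sum = 1280.9 µg/L·h
Extrapolated tail: C_last / k_e = 137.6 / 0.404 = 340.594
AUC_0→∞ = 1280.9 + 340.594 = 1621.494 µg/L·h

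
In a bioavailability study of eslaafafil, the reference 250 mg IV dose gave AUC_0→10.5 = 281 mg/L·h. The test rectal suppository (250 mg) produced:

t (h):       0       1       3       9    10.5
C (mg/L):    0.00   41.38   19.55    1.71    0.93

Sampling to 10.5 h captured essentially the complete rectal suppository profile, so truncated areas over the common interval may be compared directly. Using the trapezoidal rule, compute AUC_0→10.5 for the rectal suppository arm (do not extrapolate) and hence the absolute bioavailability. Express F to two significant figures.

Trapezoidal AUC_0→10.5 (rectal suppository):
  [0→1]: (0.00+41.38)/2 × 1 = 20.69
  [1→3]: (41.38+19.55)/2 × 2 = 60.93
  [3→9]: (19.55+1.71)/2 × 6 = 63.78
  [9→10.5]: (1.71+0.93)/2 × 1.5 = 1.98
  Sum = 147.38 mg/L·h
F = (AUC_ev/D_ev)/(AUC_iv/D_iv) = (147.38/250)/(281/250) = 0.58952/1.124 = 0.5245

F = 0.52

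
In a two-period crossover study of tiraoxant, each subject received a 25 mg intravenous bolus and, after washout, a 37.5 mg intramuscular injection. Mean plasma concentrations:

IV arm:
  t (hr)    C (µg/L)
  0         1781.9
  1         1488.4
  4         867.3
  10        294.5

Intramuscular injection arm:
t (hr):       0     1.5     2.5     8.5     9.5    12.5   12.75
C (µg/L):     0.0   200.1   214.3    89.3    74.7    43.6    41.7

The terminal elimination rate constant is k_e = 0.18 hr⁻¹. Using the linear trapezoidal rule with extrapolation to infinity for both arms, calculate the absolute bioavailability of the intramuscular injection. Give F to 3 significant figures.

F = 0.115

Trapezoidal AUC_0→10 (IV):
  [0→1]: (1781.9+1488.4)/2 × 1 = 1635.15
  [1→4]: (1488.4+867.3)/2 × 3 = 3533.55
  [4→10]: (867.3+294.5)/2 × 6 = 3485.4
  Sum = 8654.1 µg/L·hr
IV tail: 294.5/0.18 = 1636.111; AUC_iv,0→∞ = 8654.1 + 1636.111 = 10290.211 µg/L·hr
Trapezoidal AUC_0→12.75 (intramuscular injection):
  [0→1.5]: (0.0+200.1)/2 × 1.5 = 150.075
  [1.5→2.5]: (200.1+214.3)/2 × 1 = 207.2
  [2.5→8.5]: (214.3+89.3)/2 × 6 = 910.8
  [8.5→9.5]: (89.3+74.7)/2 × 1 = 82.0
  [9.5→12.5]: (74.7+43.6)/2 × 3 = 177.45
  [12.5→12.75]: (43.6+41.7)/2 × 0.25 = 10.6625
  Sum = 1538.1875 µg/L·hr
intramuscular injection tail: 41.7/0.18 = 231.667; AUC_ev,0→∞ = 1538.1875 + 231.667 = 1769.8545 µg/L·hr
F = (AUC_ev/D_ev)/(AUC_iv/D_iv) = (1769.8545/37.5)/(10290.211/25) = 47.19612/411.60844 = 0.1147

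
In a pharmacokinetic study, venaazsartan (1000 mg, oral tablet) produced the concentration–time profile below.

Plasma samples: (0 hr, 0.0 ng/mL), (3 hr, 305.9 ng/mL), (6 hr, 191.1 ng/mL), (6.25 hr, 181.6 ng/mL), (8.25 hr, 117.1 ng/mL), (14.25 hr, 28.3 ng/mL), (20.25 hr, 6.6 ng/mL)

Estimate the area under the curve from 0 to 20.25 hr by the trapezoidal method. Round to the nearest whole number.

AUC = 2091 ng/mL·hr

Trapezoidal AUC_0→20.25:
  [0→3]: (0.0+305.9)/2 × 3 = 458.85
  [3→6]: (305.9+191.1)/2 × 3 = 745.5
  [6→6.25]: (191.1+181.6)/2 × 0.25 = 46.5875
  [6.25→8.25]: (181.6+117.1)/2 × 2 = 298.7
  [8.25→14.25]: (117.1+28.3)/2 × 6 = 436.2
  [14.25→20.25]: (28.3+6.6)/2 × 6 = 104.7
  Sum = 2090.5375 ng/mL·hr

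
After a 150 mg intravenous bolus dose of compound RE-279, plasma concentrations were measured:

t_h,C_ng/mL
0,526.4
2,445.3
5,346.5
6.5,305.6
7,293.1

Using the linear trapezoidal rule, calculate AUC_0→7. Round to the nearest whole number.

Trapezoidal AUC_0→7:
  [0→2]: (526.4+445.3)/2 × 2 = 971.7
  [2→5]: (445.3+346.5)/2 × 3 = 1187.7
  [5→6.5]: (346.5+305.6)/2 × 1.5 = 489.075
  [6.5→7]: (305.6+293.1)/2 × 0.5 = 149.675
  Sum = 2798.15 ng/mL·h

AUC = 2798 ng/mL·h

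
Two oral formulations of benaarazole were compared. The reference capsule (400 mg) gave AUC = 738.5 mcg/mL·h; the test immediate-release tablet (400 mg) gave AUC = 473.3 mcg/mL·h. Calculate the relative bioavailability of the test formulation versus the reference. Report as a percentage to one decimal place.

F_rel = (AUC_test/D_test) / (AUC_ref/D_ref)
      = (473.3/400) / (738.5/400)
      = 1.18325 / 1.84625 = 0.6409 = 64.09%

F_rel = 64.1%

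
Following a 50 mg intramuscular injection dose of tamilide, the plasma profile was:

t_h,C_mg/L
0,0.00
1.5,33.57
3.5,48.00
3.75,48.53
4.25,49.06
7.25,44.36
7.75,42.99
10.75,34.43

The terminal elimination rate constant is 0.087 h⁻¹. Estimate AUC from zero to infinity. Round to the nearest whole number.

AUC = 817 mg/L·h

Trapezoidal AUC_0→10.75:
  [0→1.5]: (0.00+33.57)/2 × 1.5 = 25.1775
  [1.5→3.5]: (33.57+48.00)/2 × 2 = 81.57
  [3.5→3.75]: (48.00+48.53)/2 × 0.25 = 12.06625
  [3.75→4.25]: (48.53+49.06)/2 × 0.5 = 24.3975
  [4.25→7.25]: (49.06+44.36)/2 × 3 = 140.13
  [7.25→7.75]: (44.36+42.99)/2 × 0.5 = 21.8375
  [7.75→10.75]: (42.99+34.43)/2 × 3 = 116.13
  Sum = 421.30875 mg/L·h
Extrapolated tail: C_last / k_e = 34.43 / 0.087 = 395.747
AUC_0→∞ = 421.30875 + 395.747 = 817.05575 mg/L·h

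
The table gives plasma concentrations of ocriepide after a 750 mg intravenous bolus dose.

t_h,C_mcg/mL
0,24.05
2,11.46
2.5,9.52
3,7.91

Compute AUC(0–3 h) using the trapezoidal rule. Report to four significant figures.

Trapezoidal AUC_0→3:
  [0→2]: (24.05+11.46)/2 × 2 = 35.51
  [2→2.5]: (11.46+9.52)/2 × 0.5 = 5.245
  [2.5→3]: (9.52+7.91)/2 × 0.5 = 4.3575
  Sum = 45.1125 mcg/mL·h

AUC = 45.11 mcg/mL·h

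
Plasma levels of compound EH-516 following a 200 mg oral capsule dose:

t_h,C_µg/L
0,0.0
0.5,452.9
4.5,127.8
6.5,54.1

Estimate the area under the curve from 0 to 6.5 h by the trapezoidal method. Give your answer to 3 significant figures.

Trapezoidal AUC_0→6.5:
  [0→0.5]: (0.0+452.9)/2 × 0.5 = 113.225
  [0.5→4.5]: (452.9+127.8)/2 × 4 = 1161.4
  [4.5→6.5]: (127.8+54.1)/2 × 2 = 181.9
  Sum = 1456.525 µg/L·h

AUC = 1460 µg/L·h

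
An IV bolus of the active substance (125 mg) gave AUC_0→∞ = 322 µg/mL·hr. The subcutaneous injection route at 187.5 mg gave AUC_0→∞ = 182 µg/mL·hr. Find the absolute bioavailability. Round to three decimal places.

F = 0.377

F = (AUC_ev / D_ev) / (AUC_iv / D_iv)
  = (182/187.5) / (322/125)
  = 0.970667 / 2.576 = 0.3768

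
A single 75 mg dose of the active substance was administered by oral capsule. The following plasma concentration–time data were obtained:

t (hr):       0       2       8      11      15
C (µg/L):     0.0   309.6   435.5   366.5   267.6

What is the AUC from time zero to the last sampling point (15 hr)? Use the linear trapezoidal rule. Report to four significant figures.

AUC = 5016 µg/L·hr

Trapezoidal AUC_0→15:
  [0→2]: (0.0+309.6)/2 × 2 = 309.6
  [2→8]: (309.6+435.5)/2 × 6 = 2235.3
  [8→11]: (435.5+366.5)/2 × 3 = 1203.0
  [11→15]: (366.5+267.6)/2 × 4 = 1268.2
  Sum = 5016.1 µg/L·hr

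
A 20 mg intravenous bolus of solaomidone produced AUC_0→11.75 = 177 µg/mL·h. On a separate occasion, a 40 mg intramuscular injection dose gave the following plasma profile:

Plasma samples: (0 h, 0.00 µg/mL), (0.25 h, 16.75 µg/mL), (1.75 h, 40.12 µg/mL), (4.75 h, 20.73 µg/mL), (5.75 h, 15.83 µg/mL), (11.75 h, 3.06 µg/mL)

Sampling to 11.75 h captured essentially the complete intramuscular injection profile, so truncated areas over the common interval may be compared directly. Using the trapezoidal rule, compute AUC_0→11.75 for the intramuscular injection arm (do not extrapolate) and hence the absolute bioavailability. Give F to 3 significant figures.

F = 0.596

Trapezoidal AUC_0→11.75 (intramuscular injection):
  [0→0.25]: (0.00+16.75)/2 × 0.25 = 2.09375
  [0.25→1.75]: (16.75+40.12)/2 × 1.5 = 42.6525
  [1.75→4.75]: (40.12+20.73)/2 × 3 = 91.275
  [4.75→5.75]: (20.73+15.83)/2 × 1 = 18.28
  [5.75→11.75]: (15.83+3.06)/2 × 6 = 56.67
  Sum = 210.97125 µg/mL·h
F = (AUC_ev/D_ev)/(AUC_iv/D_iv) = (210.97125/40)/(177/20) = 5.27428/8.85 = 0.5960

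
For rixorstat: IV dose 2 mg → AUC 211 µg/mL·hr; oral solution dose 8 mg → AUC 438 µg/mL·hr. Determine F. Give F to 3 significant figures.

F = (AUC_ev / D_ev) / (AUC_iv / D_iv)
  = (438/8) / (211/2)
  = 54.75 / 105.5 = 0.5190

F = 0.519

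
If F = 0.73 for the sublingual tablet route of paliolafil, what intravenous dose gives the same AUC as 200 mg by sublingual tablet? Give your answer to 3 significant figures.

D_iv = 146 mg

Systemic exposure from an extravascular dose = F × D_ev, so the equivalent IV dose is F × D_ev.
D_iv = F × D_ev = 0.73 × 200 = 146 mg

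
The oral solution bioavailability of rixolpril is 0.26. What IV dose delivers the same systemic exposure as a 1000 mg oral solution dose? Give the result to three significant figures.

Systemic exposure from an extravascular dose = F × D_ev, so the equivalent IV dose is F × D_ev.
D_iv = F × D_ev = 0.26 × 1000 = 260 mg

D_iv = 260 mg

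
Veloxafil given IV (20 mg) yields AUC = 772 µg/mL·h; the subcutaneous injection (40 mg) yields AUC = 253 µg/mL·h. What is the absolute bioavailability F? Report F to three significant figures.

F = (AUC_ev / D_ev) / (AUC_iv / D_iv)
  = (253/40) / (772/20)
  = 6.325 / 38.6 = 0.1639

F = 0.164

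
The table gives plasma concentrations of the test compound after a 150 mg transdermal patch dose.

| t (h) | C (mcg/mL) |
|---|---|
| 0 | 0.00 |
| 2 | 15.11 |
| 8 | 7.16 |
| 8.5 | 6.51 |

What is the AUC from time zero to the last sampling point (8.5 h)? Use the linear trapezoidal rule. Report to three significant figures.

Trapezoidal AUC_0→8.5:
  [0→2]: (0.00+15.11)/2 × 2 = 15.11
  [2→8]: (15.11+7.16)/2 × 6 = 66.81
  [8→8.5]: (7.16+6.51)/2 × 0.5 = 3.4175
  Sum = 85.3375 mcg/mL·h

AUC = 85.3 mcg/mL·h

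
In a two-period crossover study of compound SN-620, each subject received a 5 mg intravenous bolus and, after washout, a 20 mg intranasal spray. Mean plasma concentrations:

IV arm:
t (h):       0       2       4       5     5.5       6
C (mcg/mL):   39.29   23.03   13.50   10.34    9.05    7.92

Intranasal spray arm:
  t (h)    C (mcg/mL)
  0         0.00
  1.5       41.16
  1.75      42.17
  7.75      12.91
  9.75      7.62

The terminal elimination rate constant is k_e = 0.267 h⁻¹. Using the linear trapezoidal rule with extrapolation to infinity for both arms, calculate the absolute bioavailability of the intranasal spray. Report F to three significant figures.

F = 0.427

Trapezoidal AUC_0→6 (IV):
  [0→2]: (39.29+23.03)/2 × 2 = 62.32
  [2→4]: (23.03+13.50)/2 × 2 = 36.53
  [4→5]: (13.50+10.34)/2 × 1 = 11.92
  [5→5.5]: (10.34+9.05)/2 × 0.5 = 4.8475
  [5.5→6]: (9.05+7.92)/2 × 0.5 = 4.2425
  Sum = 119.86 mcg/mL·h
IV tail: 7.92/0.267 = 29.663; AUC_iv,0→∞ = 119.86 + 29.663 = 149.523 mcg/mL·h
Trapezoidal AUC_0→9.75 (intranasal spray):
  [0→1.5]: (0.00+41.16)/2 × 1.5 = 30.87
  [1.5→1.75]: (41.16+42.17)/2 × 0.25 = 10.41625
  [1.75→7.75]: (42.17+12.91)/2 × 6 = 165.24
  [7.75→9.75]: (12.91+7.62)/2 × 2 = 20.53
  Sum = 227.05625 mcg/mL·h
intranasal spray tail: 7.62/0.267 = 28.539; AUC_ev,0→∞ = 227.05625 + 28.539 = 255.59525 mcg/mL·h
F = (AUC_ev/D_ev)/(AUC_iv/D_iv) = (255.59525/20)/(149.523/5) = 12.7798/29.9046 = 0.4274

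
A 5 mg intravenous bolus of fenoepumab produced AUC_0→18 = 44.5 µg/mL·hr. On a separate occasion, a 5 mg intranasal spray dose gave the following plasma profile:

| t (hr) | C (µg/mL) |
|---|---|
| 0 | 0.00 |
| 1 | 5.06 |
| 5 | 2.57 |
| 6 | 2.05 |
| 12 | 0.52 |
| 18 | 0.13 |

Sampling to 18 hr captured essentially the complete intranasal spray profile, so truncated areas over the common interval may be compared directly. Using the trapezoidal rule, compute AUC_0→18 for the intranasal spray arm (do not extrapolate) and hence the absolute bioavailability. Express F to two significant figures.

F = 0.67

Trapezoidal AUC_0→18 (intranasal spray):
  [0→1]: (0.00+5.06)/2 × 1 = 2.53
  [1→5]: (5.06+2.57)/2 × 4 = 15.26
  [5→6]: (2.57+2.05)/2 × 1 = 2.31
  [6→12]: (2.05+0.52)/2 × 6 = 7.71
  [12→18]: (0.52+0.13)/2 × 6 = 1.95
  Sum = 29.76 µg/mL·hr
F = (AUC_ev/D_ev)/(AUC_iv/D_iv) = (29.76/5)/(44.5/5) = 5.952/8.9 = 0.6688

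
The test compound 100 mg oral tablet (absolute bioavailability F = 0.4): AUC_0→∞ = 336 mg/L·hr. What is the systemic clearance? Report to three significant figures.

CL = F × Dose / AUC_0→∞
   = 0.4 × 100 / 336 = 0.119048 L/hr

CL = 0.119 L/hr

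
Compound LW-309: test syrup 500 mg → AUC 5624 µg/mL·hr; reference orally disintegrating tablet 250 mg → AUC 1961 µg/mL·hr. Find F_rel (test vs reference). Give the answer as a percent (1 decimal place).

F_rel = (AUC_test/D_test) / (AUC_ref/D_ref)
      = (5624/500) / (1961/250)
      = 11.248 / 7.844 = 1.4340 = 143.40%

F_rel = 143.4%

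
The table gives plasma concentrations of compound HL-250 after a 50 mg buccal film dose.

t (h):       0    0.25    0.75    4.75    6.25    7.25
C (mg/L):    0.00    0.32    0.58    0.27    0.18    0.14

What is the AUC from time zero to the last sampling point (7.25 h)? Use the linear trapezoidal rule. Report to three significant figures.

AUC = 2.46 mg/L·h

Trapezoidal AUC_0→7.25:
  [0→0.25]: (0.00+0.32)/2 × 0.25 = 0.04
  [0.25→0.75]: (0.32+0.58)/2 × 0.5 = 0.225
  [0.75→4.75]: (0.58+0.27)/2 × 4 = 1.7
  [4.75→6.25]: (0.27+0.18)/2 × 1.5 = 0.3375
  [6.25→7.25]: (0.18+0.14)/2 × 1 = 0.16
  Sum = 2.4625 mg/L·h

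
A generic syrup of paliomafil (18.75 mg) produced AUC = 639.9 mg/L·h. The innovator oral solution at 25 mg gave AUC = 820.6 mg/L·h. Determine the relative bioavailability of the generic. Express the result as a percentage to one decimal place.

F_rel = 104.0%

F_rel = (AUC_test/D_test) / (AUC_ref/D_ref)
      = (639.9/18.75) / (820.6/25)
      = 34.128 / 32.824 = 1.0397 = 103.97%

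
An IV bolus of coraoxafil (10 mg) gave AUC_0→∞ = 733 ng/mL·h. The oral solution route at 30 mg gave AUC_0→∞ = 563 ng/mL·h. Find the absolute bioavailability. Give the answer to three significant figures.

F = 0.256

F = (AUC_ev / D_ev) / (AUC_iv / D_iv)
  = (563/30) / (733/10)
  = 18.7667 / 73.3 = 0.2560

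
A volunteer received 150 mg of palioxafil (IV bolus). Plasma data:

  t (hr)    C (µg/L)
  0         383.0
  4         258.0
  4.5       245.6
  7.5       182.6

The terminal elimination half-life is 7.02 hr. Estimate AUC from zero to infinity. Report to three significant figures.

AUC = 3900 µg/L·hr

Trapezoidal AUC_0→7.5:
  [0→4]: (383.0+258.0)/2 × 4 = 1282.0
  [4→4.5]: (258.0+245.6)/2 × 0.5 = 125.9
  [4.5→7.5]: (245.6+182.6)/2 × 3 = 642.3
  Sum = 2050.2 µg/L·hr
k_e = ln2 / t½ = 0.693147 / 7.02 = 0.0987 hr^-1
Extrapolated tail: C_last / k_e = 182.6 / 0.0987 = 1850.051
AUC_0→∞ = 2050.2 + 1850.051 = 3900.251 µg/L·hr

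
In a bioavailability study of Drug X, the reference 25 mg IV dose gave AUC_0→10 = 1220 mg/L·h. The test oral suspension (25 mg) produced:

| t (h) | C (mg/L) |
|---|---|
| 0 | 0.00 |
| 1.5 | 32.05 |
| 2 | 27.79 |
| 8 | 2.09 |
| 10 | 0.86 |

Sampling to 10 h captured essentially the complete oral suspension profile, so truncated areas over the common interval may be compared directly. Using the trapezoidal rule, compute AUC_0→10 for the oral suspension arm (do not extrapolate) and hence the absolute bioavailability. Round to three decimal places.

F = 0.108

Trapezoidal AUC_0→10 (oral suspension):
  [0→1.5]: (0.00+32.05)/2 × 1.5 = 24.0375
  [1.5→2]: (32.05+27.79)/2 × 0.5 = 14.96
  [2→8]: (27.79+2.09)/2 × 6 = 89.64
  [8→10]: (2.09+0.86)/2 × 2 = 2.95
  Sum = 131.5875 mg/L·h
F = (AUC_ev/D_ev)/(AUC_iv/D_iv) = (131.5875/25)/(1220/25) = 5.2635/48.8 = 0.1079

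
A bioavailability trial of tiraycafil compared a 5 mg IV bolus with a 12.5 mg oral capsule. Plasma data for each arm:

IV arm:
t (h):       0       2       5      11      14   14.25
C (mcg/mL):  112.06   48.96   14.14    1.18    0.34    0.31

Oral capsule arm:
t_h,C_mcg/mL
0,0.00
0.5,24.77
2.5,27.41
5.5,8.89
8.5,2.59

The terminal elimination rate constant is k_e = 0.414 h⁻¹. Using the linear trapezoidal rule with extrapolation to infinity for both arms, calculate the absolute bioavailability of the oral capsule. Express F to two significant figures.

Trapezoidal AUC_0→14.25 (IV):
  [0→2]: (112.06+48.96)/2 × 2 = 161.02
  [2→5]: (48.96+14.14)/2 × 3 = 94.65
  [5→11]: (14.14+1.18)/2 × 6 = 45.96
  [11→14]: (1.18+0.34)/2 × 3 = 2.28
  [14→14.25]: (0.34+0.31)/2 × 0.25 = 0.08125
  Sum = 303.99125 mcg/mL·h
IV tail: 0.31/0.414 = 0.749; AUC_iv,0→∞ = 303.99125 + 0.749 = 304.74025 mcg/mL·h
Trapezoidal AUC_0→8.5 (oral capsule):
  [0→0.5]: (0.00+24.77)/2 × 0.5 = 6.1925
  [0.5→2.5]: (24.77+27.41)/2 × 2 = 52.18
  [2.5→5.5]: (27.41+8.89)/2 × 3 = 54.45
  [5.5→8.5]: (8.89+2.59)/2 × 3 = 17.22
  Sum = 130.0425 mcg/mL·h
oral capsule tail: 2.59/0.414 = 6.256; AUC_ev,0→∞ = 130.0425 + 6.256 = 136.2985 mcg/mL·h
F = (AUC_ev/D_ev)/(AUC_iv/D_iv) = (136.2985/12.5)/(304.74025/5) = 10.90388/60.94805 = 0.1789

F = 0.18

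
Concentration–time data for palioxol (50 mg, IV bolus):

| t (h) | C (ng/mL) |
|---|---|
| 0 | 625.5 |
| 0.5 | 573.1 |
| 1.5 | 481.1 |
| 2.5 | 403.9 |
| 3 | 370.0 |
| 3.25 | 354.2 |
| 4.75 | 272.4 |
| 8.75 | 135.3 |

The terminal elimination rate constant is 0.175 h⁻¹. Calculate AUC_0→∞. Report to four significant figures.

Trapezoidal AUC_0→8.75:
  [0→0.5]: (625.5+573.1)/2 × 0.5 = 299.65
  [0.5→1.5]: (573.1+481.1)/2 × 1 = 527.1
  [1.5→2.5]: (481.1+403.9)/2 × 1 = 442.5
  [2.5→3]: (403.9+370.0)/2 × 0.5 = 193.475
  [3→3.25]: (370.0+354.2)/2 × 0.25 = 90.525
  [3.25→4.75]: (354.2+272.4)/2 × 1.5 = 469.95
  [4.75→8.75]: (272.4+135.3)/2 × 4 = 815.4
  Sum = 2838.6 ng/mL·h
Extrapolated tail: C_last / k_e = 135.3 / 0.175 = 773.143
AUC_0→∞ = 2838.6 + 773.143 = 3611.743 ng/mL·h

AUC = 3612 ng/mL·h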